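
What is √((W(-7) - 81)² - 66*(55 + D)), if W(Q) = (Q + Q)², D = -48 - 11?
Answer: √13489 ≈ 116.14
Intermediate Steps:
D = -59
W(Q) = 4*Q² (W(Q) = (2*Q)² = 4*Q²)
√((W(-7) - 81)² - 66*(55 + D)) = √((4*(-7)² - 81)² - 66*(55 - 59)) = √((4*49 - 81)² - 66*(-4)) = √((196 - 81)² + 264) = √(115² + 264) = √(13225 + 264) = √13489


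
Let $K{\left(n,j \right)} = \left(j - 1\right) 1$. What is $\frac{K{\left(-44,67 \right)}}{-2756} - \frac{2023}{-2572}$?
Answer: $\frac{1351409}{1772108} \approx 0.7626$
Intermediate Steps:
$K{\left(n,j \right)} = -1 + j$ ($K{\left(n,j \right)} = \left(-1 + j\right) 1 = -1 + j$)
$\frac{K{\left(-44,67 \right)}}{-2756} - \frac{2023}{-2572} = \frac{-1 + 67}{-2756} - \frac{2023}{-2572} = 66 \left(- \frac{1}{2756}\right) - - \frac{2023}{2572} = - \frac{33}{1378} + \frac{2023}{2572} = \frac{1351409}{1772108}$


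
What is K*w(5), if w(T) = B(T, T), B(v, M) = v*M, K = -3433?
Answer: -85825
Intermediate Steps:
B(v, M) = M*v
w(T) = T² (w(T) = T*T = T²)
K*w(5) = -3433*5² = -3433*25 = -85825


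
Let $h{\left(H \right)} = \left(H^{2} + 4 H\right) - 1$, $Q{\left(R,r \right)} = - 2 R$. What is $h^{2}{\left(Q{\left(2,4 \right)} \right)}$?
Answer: $1$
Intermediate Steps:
$h{\left(H \right)} = -1 + H^{2} + 4 H$
$h^{2}{\left(Q{\left(2,4 \right)} \right)} = \left(-1 + \left(\left(-2\right) 2\right)^{2} + 4 \left(\left(-2\right) 2\right)\right)^{2} = \left(-1 + \left(-4\right)^{2} + 4 \left(-4\right)\right)^{2} = \left(-1 + 16 - 16\right)^{2} = \left(-1\right)^{2} = 1$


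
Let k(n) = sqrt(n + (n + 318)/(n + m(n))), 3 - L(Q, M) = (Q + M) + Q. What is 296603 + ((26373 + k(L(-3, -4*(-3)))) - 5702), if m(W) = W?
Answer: 317274 + I*sqrt(222)/2 ≈ 3.1727e+5 + 7.4498*I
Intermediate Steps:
L(Q, M) = 3 - M - 2*Q (L(Q, M) = 3 - ((Q + M) + Q) = 3 - ((M + Q) + Q) = 3 - (M + 2*Q) = 3 + (-M - 2*Q) = 3 - M - 2*Q)
k(n) = sqrt(n + (318 + n)/(2*n)) (k(n) = sqrt(n + (n + 318)/(n + n)) = sqrt(n + (318 + n)/((2*n))) = sqrt(n + (318 + n)*(1/(2*n))) = sqrt(n + (318 + n)/(2*n)))
296603 + ((26373 + k(L(-3, -4*(-3)))) - 5702) = 296603 + ((26373 + sqrt(2 + 4*(3 - (-4)*(-3) - 2*(-3)) + 636/(3 - (-4)*(-3) - 2*(-3)))/2) - 5702) = 296603 + ((26373 + sqrt(2 + 4*(3 - 1*12 + 6) + 636/(3 - 1*12 + 6))/2) - 5702) = 296603 + ((26373 + sqrt(2 + 4*(3 - 12 + 6) + 636/(3 - 12 + 6))/2) - 5702) = 296603 + ((26373 + sqrt(2 + 4*(-3) + 636/(-3))/2) - 5702) = 296603 + ((26373 + sqrt(2 - 12 + 636*(-1/3))/2) - 5702) = 296603 + ((26373 + sqrt(2 - 12 - 212)/2) - 5702) = 296603 + ((26373 + sqrt(-222)/2) - 5702) = 296603 + ((26373 + (I*sqrt(222))/2) - 5702) = 296603 + ((26373 + I*sqrt(222)/2) - 5702) = 296603 + (20671 + I*sqrt(222)/2) = 317274 + I*sqrt(222)/2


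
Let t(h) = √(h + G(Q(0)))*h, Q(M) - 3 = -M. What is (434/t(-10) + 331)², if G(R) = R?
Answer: 2732298/25 + 20522*I*√7/5 ≈ 1.0929e+5 + 10859.0*I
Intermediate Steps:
Q(M) = 3 - M
t(h) = h*√(3 + h) (t(h) = √(h + (3 - 1*0))*h = √(h + (3 + 0))*h = √(h + 3)*h = √(3 + h)*h = h*√(3 + h))
(434/t(-10) + 331)² = (434/((-10*√(3 - 10))) + 331)² = (434/((-10*I*√7)) + 331)² = (434*(I*√7/70) + 331)² = (31*I*√7/5 + 331)² = (331 + 31*I*√7/5)²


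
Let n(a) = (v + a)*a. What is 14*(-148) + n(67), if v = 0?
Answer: 2417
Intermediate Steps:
n(a) = a² (n(a) = (0 + a)*a = a*a = a²)
14*(-148) + n(67) = 14*(-148) + 67² = -2072 + 4489 = 2417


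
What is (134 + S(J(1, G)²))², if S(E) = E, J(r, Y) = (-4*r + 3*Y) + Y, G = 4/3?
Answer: 1493284/81 ≈ 18436.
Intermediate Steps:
G = 4/3 (G = 4*(⅓) = 4/3 ≈ 1.3333)
J(r, Y) = -4*r + 4*Y
(134 + S(J(1, G)²))² = (134 + (-4*1 + 4*(4/3))²)² = (134 + (-4 + 16/3)²)² = (134 + (4/3)²)² = (134 + 16/9)² = (1222/9)² = 1493284/81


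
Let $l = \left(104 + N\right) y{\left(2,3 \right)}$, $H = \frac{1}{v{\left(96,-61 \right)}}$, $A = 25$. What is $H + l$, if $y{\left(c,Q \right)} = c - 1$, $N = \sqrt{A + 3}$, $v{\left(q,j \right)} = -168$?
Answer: $\frac{17471}{168} + 2 \sqrt{7} \approx 109.29$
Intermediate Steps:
$N = 2 \sqrt{7}$ ($N = \sqrt{25 + 3} = \sqrt{28} = 2 \sqrt{7} \approx 5.2915$)
$H = - \frac{1}{168}$ ($H = \frac{1}{-168} = - \frac{1}{168} \approx -0.0059524$)
$y{\left(c,Q \right)} = -1 + c$ ($y{\left(c,Q \right)} = c - 1 = -1 + c$)
$l = 104 + 2 \sqrt{7}$ ($l = \left(104 + 2 \sqrt{7}\right) \left(-1 + 2\right) = \left(104 + 2 \sqrt{7}\right) 1 = 104 + 2 \sqrt{7} \approx 109.29$)
$H + l = - \frac{1}{168} + \left(104 + 2 \sqrt{7}\right) = \frac{17471}{168} + 2 \sqrt{7}$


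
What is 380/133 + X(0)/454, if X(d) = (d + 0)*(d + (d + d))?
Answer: 20/7 ≈ 2.8571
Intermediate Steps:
X(d) = 3*d² (X(d) = d*(d + 2*d) = d*(3*d) = 3*d²)
380/133 + X(0)/454 = 380/133 + (3*0²)/454 = 380*(1/133) + (3*0)*(1/454) = 20/7 + 0*(1/454) = 20/7 + 0 = 20/7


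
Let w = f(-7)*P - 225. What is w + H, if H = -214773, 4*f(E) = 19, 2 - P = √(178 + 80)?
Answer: -429977/2 - 19*√258/4 ≈ -2.1506e+5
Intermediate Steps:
P = 2 - √258 (P = 2 - √(178 + 80) = 2 - √258 ≈ -14.062)
f(E) = 19/4 (f(E) = (¼)*19 = 19/4)
w = -431/2 - 19*√258/4 (w = 19*(2 - √258)/4 - 225 = (19/2 - 19*√258/4) - 225 = -431/2 - 19*√258/4 ≈ -291.80)
w + H = (-431/2 - 19*√258/4) - 214773 = -429977/2 - 19*√258/4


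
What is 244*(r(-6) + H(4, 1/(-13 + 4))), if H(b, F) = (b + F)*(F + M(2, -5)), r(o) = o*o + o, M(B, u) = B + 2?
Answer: 891820/81 ≈ 11010.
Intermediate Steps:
M(B, u) = 2 + B
r(o) = o + o² (r(o) = o² + o = o + o²)
H(b, F) = (4 + F)*(F + b) (H(b, F) = (b + F)*(F + (2 + 2)) = (F + b)*(F + 4) = (F + b)*(4 + F) = (4 + F)*(F + b))
244*(r(-6) + H(4, 1/(-13 + 4))) = 244*(-6*(1 - 6) + ((1/(-13 + 4))² + 4/(-13 + 4) + 4*4 + 4/(-13 + 4))) = 244*(-6*(-5) + ((1/(-9))² + 4/(-9) + 16 + 4/(-9))) = 244*(30 + ((-⅑)² + 4*(-⅑) + 16 - ⅑*4)) = 244*(30 + (1/81 - 4/9 + 16 - 4/9)) = 244*(30 + 1225/81) = 244*(3655/81) = 891820/81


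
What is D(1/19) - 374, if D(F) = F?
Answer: -7105/19 ≈ -373.95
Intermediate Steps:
D(1/19) - 374 = 1/19 - 374 = -7105/19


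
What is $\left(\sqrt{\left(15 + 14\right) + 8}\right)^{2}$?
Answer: $37$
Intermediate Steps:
$\left(\sqrt{\left(15 + 14\right) + 8}\right)^{2} = \left(\sqrt{29 + 8}\right)^{2} = \left(\sqrt{37}\right)^{2} = 37$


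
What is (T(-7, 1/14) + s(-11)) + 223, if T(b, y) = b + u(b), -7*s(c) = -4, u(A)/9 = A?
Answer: 1075/7 ≈ 153.57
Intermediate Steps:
u(A) = 9*A
s(c) = 4/7 (s(c) = -⅐*(-4) = 4/7)
T(b, y) = 10*b (T(b, y) = b + 9*b = 10*b)
(T(-7, 1/14) + s(-11)) + 223 = (10*(-7) + 4/7) + 223 = (-70 + 4/7) + 223 = -486/7 + 223 = 1075/7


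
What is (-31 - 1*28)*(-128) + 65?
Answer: 7617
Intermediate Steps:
(-31 - 1*28)*(-128) + 65 = (-31 - 28)*(-128) + 65 = -59*(-128) + 65 = 7552 + 65 = 7617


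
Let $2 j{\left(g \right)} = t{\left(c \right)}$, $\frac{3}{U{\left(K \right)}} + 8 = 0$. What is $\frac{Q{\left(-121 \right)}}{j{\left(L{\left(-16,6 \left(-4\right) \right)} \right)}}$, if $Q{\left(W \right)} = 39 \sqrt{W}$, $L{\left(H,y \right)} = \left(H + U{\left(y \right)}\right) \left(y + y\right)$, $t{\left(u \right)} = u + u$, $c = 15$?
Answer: $\frac{143 i}{5} \approx 28.6 i$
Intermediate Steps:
$U{\left(K \right)} = - \frac{3}{8}$ ($U{\left(K \right)} = \frac{3}{-8 + 0} = \frac{3}{-8} = 3 \left(- \frac{1}{8}\right) = - \frac{3}{8}$)
$t{\left(u \right)} = 2 u$
$L{\left(H,y \right)} = 2 y \left(- \frac{3}{8} + H\right)$ ($L{\left(H,y \right)} = \left(H - \frac{3}{8}\right) \left(y + y\right) = \left(- \frac{3}{8} + H\right) 2 y = 2 y \left(- \frac{3}{8} + H\right)$)
$j{\left(g \right)} = 15$ ($j{\left(g \right)} = \frac{2 \cdot 15}{2} = \frac{1}{2} \cdot 30 = 15$)
$\frac{Q{\left(-121 \right)}}{j{\left(L{\left(-16,6 \left(-4\right) \right)} \right)}} = \frac{39 \sqrt{-121}}{15} = 39 \cdot 11 i \frac{1}{15} = 429 i \frac{1}{15} = \frac{143 i}{5}$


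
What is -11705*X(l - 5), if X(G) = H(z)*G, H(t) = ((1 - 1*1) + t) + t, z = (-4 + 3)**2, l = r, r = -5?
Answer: 234100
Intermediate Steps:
l = -5
z = 1 (z = (-1)**2 = 1)
H(t) = 2*t (H(t) = ((1 - 1) + t) + t = (0 + t) + t = t + t = 2*t)
X(G) = 2*G (X(G) = (2*1)*G = 2*G)
-11705*X(l - 5) = -23410*(-5 - 5) = -23410*(-10) = -11705*(-20) = 234100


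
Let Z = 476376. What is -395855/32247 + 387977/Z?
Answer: -58688242387/5120565624 ≈ -11.461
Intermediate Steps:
-395855/32247 + 387977/Z = -395855/32247 + 387977/476376 = -58688242387/5120565624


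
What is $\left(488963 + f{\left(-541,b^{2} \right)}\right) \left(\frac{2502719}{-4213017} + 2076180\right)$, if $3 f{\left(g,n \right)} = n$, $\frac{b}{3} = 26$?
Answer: $\frac{4294688031167239931}{4213017} \approx 1.0194 \cdot 10^{12}$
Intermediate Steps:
$b = 78$ ($b = 3 \cdot 26 = 78$)
$f{\left(g,n \right)} = \frac{n}{3}$
$\left(488963 + f{\left(-541,b^{2} \right)}\right) \left(\frac{2502719}{-4213017} + 2076180\right) = \left(488963 + \frac{78^{2}}{3}\right) \left(\frac{2502719}{-4213017} + 2076180\right) = \left(488963 + \frac{1}{3} \cdot 6084\right) \left(2502719 \left(- \frac{1}{4213017}\right) + 2076180\right) = \left(488963 + 2028\right) \left(- \frac{2502719}{4213017} + 2076180\right) = 490991 \cdot \frac{8746979132341}{4213017} = \frac{4294688031167239931}{4213017}$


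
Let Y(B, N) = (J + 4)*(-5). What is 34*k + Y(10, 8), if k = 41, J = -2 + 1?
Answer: 1379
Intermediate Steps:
J = -1
Y(B, N) = -15 (Y(B, N) = (-1 + 4)*(-5) = 3*(-5) = -15)
34*k + Y(10, 8) = 34*41 - 15 = 1394 - 15 = 1379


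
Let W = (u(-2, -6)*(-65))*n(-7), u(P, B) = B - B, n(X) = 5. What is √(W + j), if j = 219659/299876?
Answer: √16467615571/149938 ≈ 0.85586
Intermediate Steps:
u(P, B) = 0
W = 0 (W = (0*(-65))*5 = 0*5 = 0)
j = 219659/299876 (j = 219659*(1/299876) = 219659/299876 ≈ 0.73250)
√(W + j) = √(0 + 219659/299876) = √(219659/299876) = √16467615571/149938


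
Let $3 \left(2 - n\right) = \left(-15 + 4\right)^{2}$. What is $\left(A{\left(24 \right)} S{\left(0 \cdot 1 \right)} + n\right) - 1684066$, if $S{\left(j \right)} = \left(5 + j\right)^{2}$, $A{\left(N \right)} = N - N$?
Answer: $- \frac{5052313}{3} \approx -1.6841 \cdot 10^{6}$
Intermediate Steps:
$A{\left(N \right)} = 0$
$n = - \frac{115}{3}$ ($n = 2 - \frac{\left(-15 + 4\right)^{2}}{3} = 2 - \frac{\left(-11\right)^{2}}{3} = 2 - \frac{121}{3} = - \frac{115}{3} \approx -38.333$)
$\left(A{\left(24 \right)} S{\left(0 \cdot 1 \right)} + n\right) - 1684066 = \left(0 \left(5 + 0 \cdot 1\right)^{2} - \frac{115}{3}\right) - 1684066 = \left(0 \left(5 + 0\right)^{2} - \frac{115}{3}\right) - 1684066 = \left(0 \cdot 5^{2} - \frac{115}{3}\right) - 1684066 = \left(0 \cdot 25 - \frac{115}{3}\right) - 1684066 = \left(0 - \frac{115}{3}\right) - 1684066 = - \frac{115}{3} - 1684066 = - \frac{5052313}{3}$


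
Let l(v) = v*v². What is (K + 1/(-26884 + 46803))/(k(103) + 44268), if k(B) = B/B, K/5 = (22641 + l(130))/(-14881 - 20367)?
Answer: -221065110147/31081482349328 ≈ -0.0071124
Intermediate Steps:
l(v) = v³
K = -11098205/35248 (K = 5*((22641 + 130³)/(-14881 - 20367)) = 5*((22641 + 2197000)/(-35248)) = 5*(2219641*(-1/35248)) = 5*(-2219641/35248) = -11098205/35248 ≈ -314.86)
k(B) = 1
(K + 1/(-26884 + 46803))/(k(103) + 44268) = (-11098205/35248 + 1/(-26884 + 46803))/(1 + 44268) = (-11098205/35248 + 1/19919)/44269 = (-11098205/35248 + 1/19919)*(1/44269) = -221065110147/702104912*1/44269 = -221065110147/31081482349328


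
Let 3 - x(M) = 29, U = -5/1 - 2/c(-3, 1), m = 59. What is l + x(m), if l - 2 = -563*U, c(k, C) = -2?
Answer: 2228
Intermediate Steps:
U = -4 (U = -5/1 - 2/(-2) = -5*1 - 2*(-½) = -5 + 1 = -4)
l = 2254 (l = 2 - 563*(-4) = 2 + 2252 = 2254)
x(M) = -26 (x(M) = 3 - 1*29 = 3 - 29 = -26)
l + x(m) = 2254 - 26 = 2228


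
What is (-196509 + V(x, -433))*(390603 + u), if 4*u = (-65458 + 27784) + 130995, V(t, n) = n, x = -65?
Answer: -163041684243/2 ≈ -8.1521e+10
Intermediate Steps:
u = 93321/4 (u = ((-65458 + 27784) + 130995)/4 = (-37674 + 130995)/4 = (¼)*93321 = 93321/4 ≈ 23330.)
(-196509 + V(x, -433))*(390603 + u) = (-196509 - 433)*(390603 + 93321/4) = -196942*1655733/4 = -163041684243/2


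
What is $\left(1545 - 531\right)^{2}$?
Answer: $1028196$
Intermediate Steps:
$\left(1545 - 531\right)^{2} = 1014^{2} = 1028196$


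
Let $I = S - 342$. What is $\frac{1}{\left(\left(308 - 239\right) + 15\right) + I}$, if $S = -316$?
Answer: $- \frac{1}{574} \approx -0.0017422$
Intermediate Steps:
$I = -658$ ($I = -316 - 342 = -658$)
$\frac{1}{\left(\left(308 - 239\right) + 15\right) + I} = \frac{1}{\left(\left(308 - 239\right) + 15\right) - 658} = \frac{1}{\left(69 + 15\right) - 658} = \frac{1}{84 - 658} = \frac{1}{-574} = - \frac{1}{574}$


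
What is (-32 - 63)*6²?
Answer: -3420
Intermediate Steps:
(-32 - 63)*6² = -95*36 = -3420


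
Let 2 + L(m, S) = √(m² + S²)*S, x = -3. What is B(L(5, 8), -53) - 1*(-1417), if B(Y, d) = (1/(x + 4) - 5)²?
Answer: 1433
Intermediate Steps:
L(m, S) = -2 + S*√(S² + m²) (L(m, S) = -2 + √(m² + S²)*S = -2 + √(S² + m²)*S = -2 + S*√(S² + m²))
B(Y, d) = 16 (B(Y, d) = (1/(-3 + 4) - 5)² = (1/1 - 5)² = (1 - 5)² = (-4)² = 16)
B(L(5, 8), -53) - 1*(-1417) = 16 - 1*(-1417) = 16 + 1417 = 1433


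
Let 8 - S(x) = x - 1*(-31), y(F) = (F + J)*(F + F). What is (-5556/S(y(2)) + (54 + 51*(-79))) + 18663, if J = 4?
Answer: 695892/47 ≈ 14806.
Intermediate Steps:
y(F) = 2*F*(4 + F) (y(F) = (F + 4)*(F + F) = (4 + F)*(2*F) = 2*F*(4 + F))
S(x) = -23 - x (S(x) = 8 - (x - 1*(-31)) = 8 - (x + 31) = 8 - (31 + x) = 8 + (-31 - x) = -23 - x)
(-5556/S(y(2)) + (54 + 51*(-79))) + 18663 = (-5556/(-23 - 2*2*(4 + 2)) + (54 + 51*(-79))) + 18663 = (-5556/(-23 - 2*2*6) + (54 - 4029)) + 18663 = (-5556/(-23 - 1*24) - 3975) + 18663 = (-5556/(-23 - 24) - 3975) + 18663 = (-5556/(-47) - 3975) + 18663 = (-5556*(-1/47) - 3975) + 18663 = (5556/47 - 3975) + 18663 = -181269/47 + 18663 = 695892/47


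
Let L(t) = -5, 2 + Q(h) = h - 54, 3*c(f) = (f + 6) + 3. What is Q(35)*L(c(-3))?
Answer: 105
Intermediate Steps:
c(f) = 3 + f/3 (c(f) = ((f + 6) + 3)/3 = ((6 + f) + 3)/3 = (9 + f)/3 = 3 + f/3)
Q(h) = -56 + h (Q(h) = -2 + (h - 54) = -2 + (-54 + h) = -56 + h)
Q(35)*L(c(-3)) = (-56 + 35)*(-5) = -21*(-5) = 105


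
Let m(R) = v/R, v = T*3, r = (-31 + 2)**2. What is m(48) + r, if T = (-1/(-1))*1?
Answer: 13457/16 ≈ 841.06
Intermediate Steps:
r = 841 (r = (-29)**2 = 841)
T = 1 (T = -1*(-1)*1 = 1*1 = 1)
v = 3 (v = 1*3 = 3)
m(R) = 3/R
m(48) + r = 3/48 + 841 = 3*(1/48) + 841 = 1/16 + 841 = 13457/16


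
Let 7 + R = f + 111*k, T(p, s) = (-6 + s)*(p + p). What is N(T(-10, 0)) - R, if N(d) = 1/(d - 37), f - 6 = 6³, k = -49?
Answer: 433593/83 ≈ 5224.0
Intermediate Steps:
T(p, s) = 2*p*(-6 + s) (T(p, s) = (-6 + s)*(2*p) = 2*p*(-6 + s))
f = 222 (f = 6 + 6³ = 6 + 216 = 222)
N(d) = 1/(-37 + d)
R = -5224 (R = -7 + (222 + 111*(-49)) = -7 + (222 - 5439) = -7 - 5217 = -5224)
N(T(-10, 0)) - R = 1/(-37 + 2*(-10)*(-6 + 0)) - 1*(-5224) = 1/(-37 + 2*(-10)*(-6)) + 5224 = 1/(-37 + 120) + 5224 = 1/83 + 5224 = 433593/83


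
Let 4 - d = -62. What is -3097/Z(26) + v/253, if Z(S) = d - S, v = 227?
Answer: -774461/10120 ≈ -76.528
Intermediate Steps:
d = 66 (d = 4 - 1*(-62) = 4 + 62 = 66)
Z(S) = 66 - S
-3097/Z(26) + v/253 = -3097/(66 - 1*26) + 227/253 = -3097/(66 - 26) + 227*(1/253) = -3097/40 + 227/253 = -774461/10120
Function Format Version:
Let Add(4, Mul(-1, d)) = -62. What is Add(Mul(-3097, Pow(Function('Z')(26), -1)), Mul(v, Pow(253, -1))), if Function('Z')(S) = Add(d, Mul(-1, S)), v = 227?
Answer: Rational(-774461, 10120) ≈ -76.528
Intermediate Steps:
d = 66 (d = Add(4, Mul(-1, -62)) = Add(4, 62) = 66)
Function('Z')(S) = Add(66, Mul(-1, S))
Add(Mul(-3097, Pow(Function('Z')(26), -1)), Mul(v, Pow(253, -1))) = Add(Mul(-3097, Pow(Add(66, Mul(-1, 26)), -1)), Mul(227, Pow(253, -1))) = Add(Mul(-3097, Pow(Add(66, -26), -1)), Mul(227, Rational(1, 253))) = Add(Mul(-3097, Pow(40, -1)), Rational(227, 253)) = Add(Mul(-3097, Rational(1, 40)), Rational(227, 253)) = Add(Rational(-3097, 40), Rational(227, 253)) = Rational(-774461, 10120)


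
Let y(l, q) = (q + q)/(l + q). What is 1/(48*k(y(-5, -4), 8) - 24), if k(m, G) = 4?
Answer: 1/168 ≈ 0.0059524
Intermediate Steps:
y(l, q) = 2*q/(l + q) (y(l, q) = (2*q)/(l + q) = 2*q/(l + q))
1/(48*k(y(-5, -4), 8) - 24) = 1/(48*4 - 24) = 1/(192 - 24) = 1/168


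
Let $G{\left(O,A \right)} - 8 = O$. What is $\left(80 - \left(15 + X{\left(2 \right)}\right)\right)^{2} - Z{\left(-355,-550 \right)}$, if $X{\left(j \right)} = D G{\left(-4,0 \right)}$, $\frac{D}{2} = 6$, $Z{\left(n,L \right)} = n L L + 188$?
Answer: $107387601$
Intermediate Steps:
$G{\left(O,A \right)} = 8 + O$
$Z{\left(n,L \right)} = 188 + n L^{2}$ ($Z{\left(n,L \right)} = L n L + 188 = n L^{2} + 188 = 188 + n L^{2}$)
$D = 12$ ($D = 2 \cdot 6 = 12$)
$X{\left(j \right)} = 48$ ($X{\left(j \right)} = 12 \left(8 - 4\right) = 12 \cdot 4 = 48$)
$\left(80 - \left(15 + X{\left(2 \right)}\right)\right)^{2} - Z{\left(-355,-550 \right)} = \left(80 - 63\right)^{2} - \left(188 - 355 \left(-550\right)^{2}\right) = \left(80 - 63\right)^{2} - \left(188 - 107387500\right) = 17^{2} - -107387312 = 289 + 107387312 = 107387601$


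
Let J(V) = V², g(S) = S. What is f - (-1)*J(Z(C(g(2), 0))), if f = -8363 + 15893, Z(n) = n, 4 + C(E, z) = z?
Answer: 7546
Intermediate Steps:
C(E, z) = -4 + z
f = 7530
f - (-1)*J(Z(C(g(2), 0))) = 7530 - (-1)*(-4 + 0)² = 7530 - (-1)*(-4)² = 7530 - (-1)*16 = 7530 - 1*(-16) = 7530 + 16 = 7546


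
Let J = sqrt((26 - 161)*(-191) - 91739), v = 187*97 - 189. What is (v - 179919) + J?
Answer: -161969 + 7*I*sqrt(1346) ≈ -1.6197e+5 + 256.81*I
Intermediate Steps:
v = 17950 (v = 18139 - 189 = 17950)
J = 7*I*sqrt(1346) (J = sqrt(-135*(-191) - 91739) = sqrt(25785 - 91739) = sqrt(-65954) = 7*I*sqrt(1346) ≈ 256.81*I)
(v - 179919) + J = (17950 - 179919) + 7*I*sqrt(1346) = -161969 + 7*I*sqrt(1346)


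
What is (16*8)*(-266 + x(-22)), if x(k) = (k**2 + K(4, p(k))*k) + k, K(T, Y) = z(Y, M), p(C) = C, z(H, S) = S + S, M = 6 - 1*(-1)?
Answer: -14336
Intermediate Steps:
M = 7 (M = 6 + 1 = 7)
z(H, S) = 2*S
K(T, Y) = 14 (K(T, Y) = 2*7 = 14)
x(k) = k**2 + 15*k (x(k) = (k**2 + 14*k) + k = k**2 + 15*k)
(16*8)*(-266 + x(-22)) = (16*8)*(-266 - 22*(15 - 22)) = 128*(-266 - 22*(-7)) = 128*(-266 + 154) = 128*(-112) = -14336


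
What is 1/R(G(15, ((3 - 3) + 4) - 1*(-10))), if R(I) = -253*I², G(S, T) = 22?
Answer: -1/122452 ≈ -8.1665e-6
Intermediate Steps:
1/R(G(15, ((3 - 3) + 4) - 1*(-10))) = 1/(-253*22²) = 1/(-253*484) = 1/(-122452) = -1/122452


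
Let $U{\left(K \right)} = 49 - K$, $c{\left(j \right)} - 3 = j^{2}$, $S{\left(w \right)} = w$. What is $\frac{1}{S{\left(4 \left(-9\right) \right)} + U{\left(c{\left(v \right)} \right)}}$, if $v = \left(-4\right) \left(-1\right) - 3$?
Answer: $\frac{1}{9} \approx 0.11111$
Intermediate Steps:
$v = 1$ ($v = 4 - 3 = 1$)
$c{\left(j \right)} = 3 + j^{2}$
$\frac{1}{S{\left(4 \left(-9\right) \right)} + U{\left(c{\left(v \right)} \right)}} = \frac{1}{4 \left(-9\right) + \left(49 - \left(3 + 1^{2}\right)\right)} = \frac{1}{-36 + \left(49 - \left(3 + 1\right)\right)} = \frac{1}{-36 + \left(49 - 4\right)} = \frac{1}{-36 + 45} = \frac{1}{9}$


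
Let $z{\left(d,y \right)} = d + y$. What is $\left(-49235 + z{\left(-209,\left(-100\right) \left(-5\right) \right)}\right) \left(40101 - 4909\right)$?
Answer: $-1722437248$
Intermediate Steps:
$\left(-49235 + z{\left(-209,\left(-100\right) \left(-5\right) \right)}\right) \left(40101 - 4909\right) = \left(-49235 - -291\right) \left(40101 - 4909\right) = \left(-49235 + \left(-209 + 500\right)\right) 35192 = \left(-49235 + 291\right) 35192 = \left(-48944\right) 35192 = -1722437248$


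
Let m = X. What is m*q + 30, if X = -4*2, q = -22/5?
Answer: 326/5 ≈ 65.200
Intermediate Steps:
q = -22/5 (q = -22*1/5 = -22/5 ≈ -4.4000)
X = -8
m = -8
m*q + 30 = -8*(-22/5) + 30 = 176/5 + 30 = 326/5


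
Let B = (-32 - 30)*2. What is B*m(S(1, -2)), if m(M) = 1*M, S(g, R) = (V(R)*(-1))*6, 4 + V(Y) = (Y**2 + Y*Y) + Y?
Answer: 1488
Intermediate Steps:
V(Y) = -4 + Y + 2*Y**2 (V(Y) = -4 + ((Y**2 + Y*Y) + Y) = -4 + ((Y**2 + Y**2) + Y) = -4 + (2*Y**2 + Y) = -4 + (Y + 2*Y**2) = -4 + Y + 2*Y**2)
S(g, R) = 24 - 12*R**2 - 6*R (S(g, R) = ((-4 + R + 2*R**2)*(-1))*6 = (4 - R - 2*R**2)*6 = 24 - 12*R**2 - 6*R)
B = -124 (B = -62*2 = -124)
m(M) = M
B*m(S(1, -2)) = -124*(24 - 12*(-2)**2 - 6*(-2)) = -124*(24 - 12*4 + 12) = -124*(24 - 48 + 12) = -124*(-12) = 1488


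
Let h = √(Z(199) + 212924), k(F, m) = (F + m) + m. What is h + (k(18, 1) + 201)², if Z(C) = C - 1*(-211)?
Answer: 48841 + √213334 ≈ 49303.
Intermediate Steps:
Z(C) = 211 + C (Z(C) = C + 211 = 211 + C)
k(F, m) = F + 2*m
h = √213334 (h = √((211 + 199) + 212924) = √(410 + 212924) = √213334 ≈ 461.88)
h + (k(18, 1) + 201)² = √213334 + ((18 + 2*1) + 201)² = √213334 + ((18 + 2) + 201)² = √213334 + (20 + 201)² = √213334 + 221² = √213334 + 48841 = 48841 + √213334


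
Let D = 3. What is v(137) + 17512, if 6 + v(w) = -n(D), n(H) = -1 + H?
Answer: 17504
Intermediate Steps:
v(w) = -8 (v(w) = -6 - (-1 + 3) = -6 - 1*2 = -6 - 2 = -8)
v(137) + 17512 = -8 + 17512 = 17504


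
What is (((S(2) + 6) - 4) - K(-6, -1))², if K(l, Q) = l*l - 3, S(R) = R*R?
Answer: 729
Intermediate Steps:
S(R) = R²
K(l, Q) = -3 + l² (K(l, Q) = l² - 3 = -3 + l²)
(((S(2) + 6) - 4) - K(-6, -1))² = (((2² + 6) - 4) - (-3 + (-6)²))² = (((4 + 6) - 4) - (-3 + 36))² = ((10 - 4) - 1*33)² = (6 - 33)² = (-27)² = 729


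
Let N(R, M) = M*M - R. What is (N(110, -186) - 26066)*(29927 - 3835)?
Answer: 219694640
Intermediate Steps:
N(R, M) = M² - R
(N(110, -186) - 26066)*(29927 - 3835) = (((-186)² - 1*110) - 26066)*(29927 - 3835) = ((34596 - 110) - 26066)*26092 = (34486 - 26066)*26092 = 8420*26092 = 219694640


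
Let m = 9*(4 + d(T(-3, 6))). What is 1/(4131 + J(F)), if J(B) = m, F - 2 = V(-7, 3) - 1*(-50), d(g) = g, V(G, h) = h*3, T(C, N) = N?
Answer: 1/4221 ≈ 0.00023691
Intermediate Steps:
V(G, h) = 3*h
F = 61 (F = 2 + (3*3 - 1*(-50)) = 2 + (9 + 50) = 2 + 59 = 61)
m = 90 (m = 9*(4 + 6) = 9*10 = 90)
J(B) = 90
1/(4131 + J(F)) = 1/(4131 + 90) = 1/4221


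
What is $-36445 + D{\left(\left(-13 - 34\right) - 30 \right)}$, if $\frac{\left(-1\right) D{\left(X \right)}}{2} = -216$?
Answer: $-36013$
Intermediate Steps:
$D{\left(X \right)} = 432$ ($D{\left(X \right)} = \left(-2\right) \left(-216\right) = 432$)
$-36445 + D{\left(\left(-13 - 34\right) - 30 \right)} = -36445 + 432 = -36013$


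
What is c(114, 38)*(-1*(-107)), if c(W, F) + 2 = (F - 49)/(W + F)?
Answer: -33705/152 ≈ -221.74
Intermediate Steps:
c(W, F) = -2 + (-49 + F)/(F + W) (c(W, F) = -2 + (F - 49)/(W + F) = -2 + (-49 + F)/(F + W))
c(114, 38)*(-1*(-107)) = ((-49 - 1*38 - 2*114)/(38 + 114))*(-1*(-107)) = ((-49 - 38 - 228)/152)*107 = ((1/152)*(-315))*107 = -315/152*107 = -33705/152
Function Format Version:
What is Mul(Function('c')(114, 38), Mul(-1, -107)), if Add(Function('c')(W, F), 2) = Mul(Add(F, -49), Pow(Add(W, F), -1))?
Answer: Rational(-33705, 152) ≈ -221.74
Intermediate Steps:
Function('c')(W, F) = Add(-2, Mul(Pow(Add(F, W), -1), Add(-49, F))) (Function('c')(W, F) = Add(-2, Mul(Add(F, -49), Pow(Add(W, F), -1))) = Add(-2, Mul(Add(-49, F), Pow(Add(F, W), -1))) = Add(-2, Mul(Pow(Add(F, W), -1), Add(-49, F))))
Mul(Function('c')(114, 38), Mul(-1, -107)) = Mul(Mul(Pow(Add(38, 114), -1), Add(-49, Mul(-1, 38), Mul(-2, 114))), Mul(-1, -107)) = Mul(Mul(Pow(152, -1), Add(-49, -38, -228)), 107) = Mul(Mul(Rational(1, 152), -315), 107) = Mul(Rational(-315, 152), 107) = Rational(-33705, 152)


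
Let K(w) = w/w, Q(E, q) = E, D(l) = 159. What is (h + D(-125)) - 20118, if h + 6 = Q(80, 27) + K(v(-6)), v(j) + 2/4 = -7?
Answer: -19884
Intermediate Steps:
v(j) = -15/2 (v(j) = -½ - 7 = -15/2)
K(w) = 1
h = 75 (h = -6 + (80 + 1) = -6 + 81 = 75)
(h + D(-125)) - 20118 = (75 + 159) - 20118 = 234 - 20118 = -19884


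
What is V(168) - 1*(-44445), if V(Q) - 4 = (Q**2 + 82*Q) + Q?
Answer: 86617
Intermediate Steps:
V(Q) = 4 + Q**2 + 83*Q (V(Q) = 4 + ((Q**2 + 82*Q) + Q) = 4 + (Q**2 + 83*Q) = 4 + Q**2 + 83*Q)
V(168) - 1*(-44445) = (4 + 168**2 + 83*168) - 1*(-44445) = (4 + 28224 + 13944) + 44445 = 42172 + 44445 = 86617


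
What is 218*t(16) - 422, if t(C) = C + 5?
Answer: 4156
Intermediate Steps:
t(C) = 5 + C
218*t(16) - 422 = 218*(5 + 16) - 422 = 218*21 - 422 = 4578 - 422 = 4156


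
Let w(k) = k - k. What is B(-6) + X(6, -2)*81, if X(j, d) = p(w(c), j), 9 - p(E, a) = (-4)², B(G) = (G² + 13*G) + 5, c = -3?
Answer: -604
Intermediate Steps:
w(k) = 0
B(G) = 5 + G² + 13*G
p(E, a) = -7 (p(E, a) = 9 - 1*(-4)² = 9 - 1*16 = 9 - 16 = -7)
X(j, d) = -7
B(-6) + X(6, -2)*81 = (5 + (-6)² + 13*(-6)) - 7*81 = (5 + 36 - 78) - 567 = -37 - 567 = -604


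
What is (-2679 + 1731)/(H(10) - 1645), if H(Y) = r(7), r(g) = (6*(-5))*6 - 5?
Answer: 158/305 ≈ 0.51803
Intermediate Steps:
r(g) = -185 (r(g) = -30*6 - 5 = -180 - 5 = -185)
H(Y) = -185
(-2679 + 1731)/(H(10) - 1645) = (-2679 + 1731)/(-185 - 1645) = -948/(-1830) = -948*(-1/1830) = 158/305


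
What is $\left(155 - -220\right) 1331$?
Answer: $499125$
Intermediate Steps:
$\left(155 - -220\right) 1331 = \left(155 + 220\right) 1331 = 375 \cdot 1331 = 499125$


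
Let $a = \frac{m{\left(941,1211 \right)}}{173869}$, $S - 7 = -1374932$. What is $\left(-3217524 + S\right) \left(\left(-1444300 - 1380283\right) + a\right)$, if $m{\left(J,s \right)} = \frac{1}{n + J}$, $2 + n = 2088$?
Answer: $\frac{6827052778288753328672}{526301463} \approx 1.2972 \cdot 10^{13}$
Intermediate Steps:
$n = 2086$ ($n = -2 + 2088 = 2086$)
$S = -1374925$ ($S = 7 - 1374932 = -1374925$)
$m{\left(J,s \right)} = \frac{1}{2086 + J}$
$a = \frac{1}{526301463}$ ($a = \frac{1}{\left(2086 + 941\right) 173869} = \frac{1}{3027} \cdot \frac{1}{173869} = \frac{1}{526301463} \approx 1.9001 \cdot 10^{-9}$)
$\left(-3217524 + S\right) \left(\left(-1444300 - 1380283\right) + a\right) = \left(-3217524 - 1374925\right) \left(\left(-1444300 - 1380283\right) + \frac{1}{526301463}\right) = - 4592449 \left(-2824583 + \frac{1}{526301463}\right) = \left(-4592449\right) \left(- \frac{1486582165264928}{526301463}\right) = \frac{6827052778288753328672}{526301463}$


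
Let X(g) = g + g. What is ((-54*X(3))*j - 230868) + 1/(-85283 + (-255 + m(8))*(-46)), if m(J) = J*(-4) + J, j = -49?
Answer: -15575955409/72449 ≈ -2.1499e+5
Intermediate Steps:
m(J) = -3*J (m(J) = -4*J + J = -3*J)
X(g) = 2*g
((-54*X(3))*j - 230868) + 1/(-85283 + (-255 + m(8))*(-46)) = (-108*3*(-49) - 230868) + 1/(-85283 + (-255 - 3*8)*(-46)) = (-54*6*(-49) - 230868) + 1/(-85283 + (-255 - 24)*(-46)) = (-324*(-49) - 230868) + 1/(-85283 - 279*(-46)) = (15876 - 230868) + 1/(-85283 + 12834) = -214992 + 1/(-72449) = -214992 - 1/72449 = -15575955409/72449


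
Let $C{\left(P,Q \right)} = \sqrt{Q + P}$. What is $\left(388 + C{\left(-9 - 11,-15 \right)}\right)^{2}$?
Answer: $\left(388 + i \sqrt{35}\right)^{2} \approx 1.5051 \cdot 10^{5} + 4590.9 i$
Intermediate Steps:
$C{\left(P,Q \right)} = \sqrt{P + Q}$
$\left(388 + C{\left(-9 - 11,-15 \right)}\right)^{2} = \left(388 + \sqrt{\left(-9 - 11\right) - 15}\right)^{2} = \left(388 + \sqrt{-20 - 15}\right)^{2} = \left(388 + \sqrt{-35}\right)^{2} = \left(388 + i \sqrt{35}\right)^{2}$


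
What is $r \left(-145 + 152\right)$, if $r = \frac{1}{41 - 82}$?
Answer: $- \frac{7}{41} \approx -0.17073$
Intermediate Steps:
$r = - \frac{1}{41}$ ($r = \frac{1}{-41} = - \frac{1}{41} \approx -0.02439$)
$r \left(-145 + 152\right) = - \frac{-145 + 152}{41} = \left(- \frac{1}{41}\right) 7 = - \frac{7}{41}$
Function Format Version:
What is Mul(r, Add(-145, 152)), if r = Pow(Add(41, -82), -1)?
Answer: Rational(-7, 41) ≈ -0.17073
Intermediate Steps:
r = Rational(-1, 41) (r = Pow(-41, -1) = Rational(-1, 41) ≈ -0.024390)
Mul(r, Add(-145, 152)) = Mul(Rational(-1, 41), Add(-145, 152)) = Mul(Rational(-1, 41), 7) = Rational(-7, 41)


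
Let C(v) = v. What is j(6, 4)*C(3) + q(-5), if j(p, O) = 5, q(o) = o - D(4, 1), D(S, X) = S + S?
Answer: 2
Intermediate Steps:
D(S, X) = 2*S
q(o) = -8 + o (q(o) = o - 2*4 = o - 1*8 = o - 8 = -8 + o)
j(6, 4)*C(3) + q(-5) = 5*3 + (-8 - 5) = 15 - 13 = 2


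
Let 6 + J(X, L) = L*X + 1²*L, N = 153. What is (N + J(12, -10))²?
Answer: 289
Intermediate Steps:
J(X, L) = -6 + L + L*X (J(X, L) = -6 + (L*X + 1²*L) = -6 + (L*X + 1*L) = -6 + (L*X + L) = -6 + (L + L*X) = -6 + L + L*X)
(N + J(12, -10))² = (153 + (-6 - 10 - 10*12))² = (153 + (-6 - 10 - 120))² = (153 - 136)² = 17² = 289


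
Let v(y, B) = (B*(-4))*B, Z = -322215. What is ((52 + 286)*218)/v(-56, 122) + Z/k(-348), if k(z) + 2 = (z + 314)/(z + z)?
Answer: 1668942617021/10106236 ≈ 1.6514e+5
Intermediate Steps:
v(y, B) = -4*B**2 (v(y, B) = (-4*B)*B = -4*B**2)
k(z) = -2 + (314 + z)/(2*z) (k(z) = -2 + (z + 314)/(z + z) = -2 + (314 + z)/((2*z)) = -2 + (314 + z)*(1/(2*z)) = -2 + (314 + z)/(2*z))
((52 + 286)*218)/v(-56, 122) + Z/k(-348) = ((52 + 286)*218)/((-4*122**2)) - 322215/(-3/2 + 157/(-348)) = (338*218)/((-4*14884)) - 322215/(-3/2 + 157*(-1/348)) = 73684/(-59536) - 322215/(-3/2 - 157/348) = 73684*(-1/59536) - 322215/(-679/348) = -18421/14884 - 322215*(-348/679) = -18421/14884 + 112130820/679 = 1668942617021/10106236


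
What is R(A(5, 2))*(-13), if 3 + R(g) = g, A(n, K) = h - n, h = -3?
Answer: 143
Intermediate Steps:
A(n, K) = -3 - n
R(g) = -3 + g
R(A(5, 2))*(-13) = (-3 + (-3 - 1*5))*(-13) = (-3 + (-3 - 5))*(-13) = (-3 - 8)*(-13) = -11*(-13) = 143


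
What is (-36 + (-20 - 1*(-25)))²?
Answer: 961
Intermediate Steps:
(-36 + (-20 - 1*(-25)))² = (-36 + (-20 + 25))² = (-36 + 5)² = (-31)² = 961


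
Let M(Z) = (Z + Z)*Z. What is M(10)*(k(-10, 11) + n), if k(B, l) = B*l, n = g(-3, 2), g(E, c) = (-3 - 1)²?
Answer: -18800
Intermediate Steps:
g(E, c) = 16 (g(E, c) = (-4)² = 16)
M(Z) = 2*Z² (M(Z) = (2*Z)*Z = 2*Z²)
n = 16
M(10)*(k(-10, 11) + n) = (2*10²)*(-10*11 + 16) = (2*100)*(-110 + 16) = 200*(-94) = -18800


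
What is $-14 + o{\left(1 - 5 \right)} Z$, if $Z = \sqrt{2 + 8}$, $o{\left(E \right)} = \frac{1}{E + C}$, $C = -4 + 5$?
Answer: $-14 - \frac{\sqrt{10}}{3} \approx -15.054$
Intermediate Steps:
$C = 1$
$o{\left(E \right)} = \frac{1}{1 + E}$ ($o{\left(E \right)} = \frac{1}{E + 1} = \frac{1}{1 + E}$)
$Z = \sqrt{10} \approx 3.1623$
$-14 + o{\left(1 - 5 \right)} Z = -14 + \frac{\sqrt{10}}{1 + \left(1 - 5\right)} = -14 + \frac{\sqrt{10}}{1 - 4} = -14 + \frac{\sqrt{10}}{-3} = -14 - \frac{\sqrt{10}}{3}$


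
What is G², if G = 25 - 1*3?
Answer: 484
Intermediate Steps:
G = 22 (G = 25 - 3 = 22)
G² = 22² = 484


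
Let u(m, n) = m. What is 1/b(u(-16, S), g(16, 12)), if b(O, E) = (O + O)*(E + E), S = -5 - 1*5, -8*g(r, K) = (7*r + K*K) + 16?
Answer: 1/2176 ≈ 0.00045956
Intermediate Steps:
g(r, K) = -2 - 7*r/8 - K²/8 (g(r, K) = -((7*r + K*K) + 16)/8 = -((7*r + K²) + 16)/8 = -((K² + 7*r) + 16)/8 = -(16 + K² + 7*r)/8 = -2 - 7*r/8 - K²/8)
S = -10 (S = -5 - 5 = -10)
b(O, E) = 4*E*O (b(O, E) = (2*O)*(2*E) = 4*E*O)
1/b(u(-16, S), g(16, 12)) = 1/(4*(-2 - 7/8*16 - ⅛*12²)*(-16)) = 1/(4*(-2 - 14 - ⅛*144)*(-16)) = 1/(4*(-2 - 14 - 18)*(-16)) = 1/(4*(-34)*(-16)) = 1/2176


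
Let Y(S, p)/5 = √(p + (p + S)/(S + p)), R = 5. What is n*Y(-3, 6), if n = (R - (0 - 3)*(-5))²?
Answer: 500*√7 ≈ 1322.9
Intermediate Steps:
n = 100 (n = (5 - (0 - 3)*(-5))² = (5 - 1*(-3)*(-5))² = (5 + 3*(-5))² = (5 - 15)² = (-10)² = 100)
Y(S, p) = 5*√(1 + p) (Y(S, p) = 5*√(p + (p + S)/(S + p)) = 5*√(p + (S + p)/(S + p)) = 5*√(p + 1) = 5*√(1 + p))
n*Y(-3, 6) = 100*(5*√((-3 + 6 + 6*(-3 + 6))/(-3 + 6))) = 100*(5*√((-3 + 6 + 6*3)/3)) = 100*(5*√((-3 + 6 + 18)/3)) = 100*(5*√((⅓)*21)) = 100*(5*√7) = 500*√7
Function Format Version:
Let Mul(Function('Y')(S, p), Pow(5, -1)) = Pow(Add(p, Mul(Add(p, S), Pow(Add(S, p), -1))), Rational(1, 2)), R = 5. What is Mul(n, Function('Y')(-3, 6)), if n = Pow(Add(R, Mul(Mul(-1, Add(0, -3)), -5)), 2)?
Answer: Mul(500, Pow(7, Rational(1, 2))) ≈ 1322.9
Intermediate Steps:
n = 100 (n = Pow(Add(5, Mul(Mul(-1, Add(0, -3)), -5)), 2) = Pow(Add(5, Mul(Mul(-1, -3), -5)), 2) = Pow(Add(5, Mul(3, -5)), 2) = Pow(Add(5, -15), 2) = Pow(-10, 2) = 100)
Function('Y')(S, p) = Mul(5, Pow(Add(1, p), Rational(1, 2))) (Function('Y')(S, p) = Mul(5, Pow(Add(p, Mul(Add(p, S), Pow(Add(S, p), -1))), Rational(1, 2))) = Mul(5, Pow(Add(p, Mul(Add(S, p), Pow(Add(S, p), -1))), Rational(1, 2))) = Mul(5, Pow(Add(p, 1), Rational(1, 2))) = Mul(5, Pow(Add(1, p), Rational(1, 2))))
Mul(n, Function('Y')(-3, 6)) = Mul(100, Mul(5, Pow(Mul(Pow(Add(-3, 6), -1), Add(-3, 6, Mul(6, Add(-3, 6)))), Rational(1, 2)))) = Mul(100, Mul(5, Pow(Mul(Pow(3, -1), Add(-3, 6, Mul(6, 3))), Rational(1, 2)))) = Mul(100, Mul(5, Pow(Mul(Rational(1, 3), Add(-3, 6, 18)), Rational(1, 2)))) = Mul(100, Mul(5, Pow(Mul(Rational(1, 3), 21), Rational(1, 2)))) = Mul(100, Mul(5, Pow(7, Rational(1, 2)))) = Mul(500, Pow(7, Rational(1, 2)))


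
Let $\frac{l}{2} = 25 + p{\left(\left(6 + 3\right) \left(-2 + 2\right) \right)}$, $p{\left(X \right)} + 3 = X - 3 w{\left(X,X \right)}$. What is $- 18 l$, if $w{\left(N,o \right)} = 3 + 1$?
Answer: $-360$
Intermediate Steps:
$w{\left(N,o \right)} = 4$
$p{\left(X \right)} = -15 + X$ ($p{\left(X \right)} = -3 + \left(X - 12\right) = -3 + \left(-12 + X\right) = -15 + X$)
$l = 20$ ($l = 2 \left(25 - \left(15 - \left(6 + 3\right) \left(-2 + 2\right)\right)\right) = 2 \left(25 + \left(-15 + 9 \cdot 0\right)\right) = 2 \left(25 + \left(-15 + 0\right)\right) = 2 \left(25 - 15\right) = 2 \cdot 10 = 20$)
$- 18 l = \left(-18\right) 20 = -360$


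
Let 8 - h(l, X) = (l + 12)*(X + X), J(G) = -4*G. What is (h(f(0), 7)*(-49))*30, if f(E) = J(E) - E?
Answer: 235200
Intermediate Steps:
f(E) = -5*E (f(E) = -4*E - E = -5*E)
h(l, X) = 8 - 2*X*(12 + l) (h(l, X) = 8 - (l + 12)*(X + X) = 8 - (12 + l)*2*X = 8 - 2*X*(12 + l))
(h(f(0), 7)*(-49))*30 = ((8 - 24*7 - 2*7*(-5*0))*(-49))*30 = ((8 - 168 - 2*7*0)*(-49))*30 = ((8 - 168 + 0)*(-49))*30 = -160*(-49)*30 = 7840*30 = 235200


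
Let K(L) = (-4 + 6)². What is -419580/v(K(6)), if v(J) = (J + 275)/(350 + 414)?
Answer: -35617680/31 ≈ -1.1490e+6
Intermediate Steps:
K(L) = 4 (K(L) = 2² = 4)
v(J) = 275/764 + J/764 (v(J) = (275 + J)/764 = (275 + J)*(1/764) = 275/764 + J/764)
-419580/v(K(6)) = -419580/(275/764 + (1/764)*4) = -419580/(275/764 + 1/191) = -419580/279/764 = -419580*764/279 = -35617680/31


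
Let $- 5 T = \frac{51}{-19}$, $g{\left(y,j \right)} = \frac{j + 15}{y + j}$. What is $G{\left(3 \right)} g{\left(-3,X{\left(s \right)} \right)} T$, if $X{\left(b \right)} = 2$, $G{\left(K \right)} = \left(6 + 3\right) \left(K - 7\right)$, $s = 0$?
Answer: $\frac{31212}{95} \approx 328.55$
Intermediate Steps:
$G{\left(K \right)} = -63 + 9 K$ ($G{\left(K \right)} = 9 \left(-7 + K\right) = -63 + 9 K$)
$g{\left(y,j \right)} = \frac{15 + j}{j + y}$
$T = \frac{51}{95}$ ($T = - \frac{51 \frac{1}{-19}}{5} = - \frac{51 \left(- \frac{1}{19}\right)}{5} = \left(- \frac{1}{5}\right) \left(- \frac{51}{19}\right) = \frac{51}{95} \approx 0.53684$)
$G{\left(3 \right)} g{\left(-3,X{\left(s \right)} \right)} T = \left(-63 + 9 \cdot 3\right) \frac{15 + 2}{2 - 3} \cdot \frac{51}{95} = \left(-63 + 27\right) \frac{1}{-1} \cdot 17 \cdot \frac{51}{95} = - 36 \left(\left(-1\right) 17\right) \frac{51}{95} = \left(-36\right) \left(-17\right) \frac{51}{95} = 612 \cdot \frac{51}{95} = \frac{31212}{95}$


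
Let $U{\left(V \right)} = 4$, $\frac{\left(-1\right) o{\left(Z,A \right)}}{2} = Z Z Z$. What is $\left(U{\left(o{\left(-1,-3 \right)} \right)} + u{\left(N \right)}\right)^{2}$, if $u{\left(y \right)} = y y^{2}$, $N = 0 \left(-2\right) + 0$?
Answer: $16$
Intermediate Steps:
$o{\left(Z,A \right)} = - 2 Z^{3}$ ($o{\left(Z,A \right)} = - 2 Z Z Z = - 2 Z^{2} Z = - 2 Z^{3}$)
$N = 0$ ($N = 0 + 0 = 0$)
$u{\left(y \right)} = y^{3}$
$\left(U{\left(o{\left(-1,-3 \right)} \right)} + u{\left(N \right)}\right)^{2} = \left(4 + 0^{3}\right)^{2} = \left(4 + 0\right)^{2} = 4^{2} = 16$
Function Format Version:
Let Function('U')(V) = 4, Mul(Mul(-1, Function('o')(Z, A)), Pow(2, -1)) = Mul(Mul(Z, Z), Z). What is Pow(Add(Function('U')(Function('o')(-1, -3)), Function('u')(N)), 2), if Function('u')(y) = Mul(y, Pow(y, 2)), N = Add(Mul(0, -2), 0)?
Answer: 16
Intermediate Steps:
Function('o')(Z, A) = Mul(-2, Pow(Z, 3)) (Function('o')(Z, A) = Mul(-2, Mul(Mul(Z, Z), Z)) = Mul(-2, Mul(Pow(Z, 2), Z)) = Mul(-2, Pow(Z, 3)))
N = 0 (N = Add(0, 0) = 0)
Function('u')(y) = Pow(y, 3)
Pow(Add(Function('U')(Function('o')(-1, -3)), Function('u')(N)), 2) = Pow(Add(4, Pow(0, 3)), 2) = Pow(Add(4, 0), 2) = Pow(4, 2) = 16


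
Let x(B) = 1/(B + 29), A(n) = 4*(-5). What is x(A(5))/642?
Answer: 1/5778 ≈ 0.00017307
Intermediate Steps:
A(n) = -20
x(B) = 1/(29 + B)
x(A(5))/642 = 1/((29 - 20)*642) = (1/642)/9 = (1/9)*(1/642) = 1/5778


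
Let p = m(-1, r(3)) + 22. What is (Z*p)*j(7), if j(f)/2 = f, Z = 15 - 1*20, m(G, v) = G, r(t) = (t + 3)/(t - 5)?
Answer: -1470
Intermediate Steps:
r(t) = (3 + t)/(-5 + t)
Z = -5 (Z = 15 - 20 = -5)
j(f) = 2*f
p = 21 (p = -1 + 22 = 21)
(Z*p)*j(7) = (-5*21)*(2*7) = -105*14 = -1470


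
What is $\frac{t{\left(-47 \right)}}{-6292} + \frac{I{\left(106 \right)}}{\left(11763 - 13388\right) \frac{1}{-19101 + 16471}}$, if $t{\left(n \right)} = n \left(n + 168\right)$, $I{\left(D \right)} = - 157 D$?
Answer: $- \frac{35013593}{1300} \approx -26934.0$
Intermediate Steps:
$t{\left(n \right)} = n \left(168 + n\right)$
$\frac{t{\left(-47 \right)}}{-6292} + \frac{I{\left(106 \right)}}{\left(11763 - 13388\right) \frac{1}{-19101 + 16471}} = \frac{\left(-47\right) \left(168 - 47\right)}{-6292} + \frac{\left(-157\right) 106}{\left(11763 - 13388\right) \frac{1}{-19101 + 16471}} = \left(-47\right) 121 \left(- \frac{1}{6292}\right) - \frac{16642}{\left(-1625\right) \frac{1}{-2630}} = \left(-5687\right) \left(- \frac{1}{6292}\right) - \frac{16642}{\left(-1625\right) \left(- \frac{1}{2630}\right)} = \frac{47}{52} - \frac{16642}{\frac{325}{526}} = \frac{47}{52} - \frac{8753692}{325} = - \frac{35013593}{1300}$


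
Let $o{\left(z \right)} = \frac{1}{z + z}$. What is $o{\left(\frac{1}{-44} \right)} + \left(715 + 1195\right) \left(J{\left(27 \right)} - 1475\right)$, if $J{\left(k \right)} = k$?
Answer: $-2765702$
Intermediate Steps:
$o{\left(z \right)} = \frac{1}{2 z}$
$o{\left(\frac{1}{-44} \right)} + \left(715 + 1195\right) \left(J{\left(27 \right)} - 1475\right) = \frac{1}{2 \frac{1}{-44}} + \left(715 + 1195\right) \left(27 - 1475\right) = \frac{1}{2 \left(- \frac{1}{44}\right)} + 1910 \left(-1448\right) = \frac{1}{2} \left(-44\right) - 2765680 = -22 - 2765680 = -2765702$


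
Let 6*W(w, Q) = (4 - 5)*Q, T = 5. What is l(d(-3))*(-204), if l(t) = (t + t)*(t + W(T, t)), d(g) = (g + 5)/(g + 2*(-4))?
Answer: -1360/121 ≈ -11.240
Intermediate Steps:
W(w, Q) = -Q/6 (W(w, Q) = ((4 - 5)*Q)/6 = (-Q)/6 = -Q/6)
d(g) = (5 + g)/(-8 + g) (d(g) = (5 + g)/(g - 8) = (5 + g)/(-8 + g))
l(t) = 5*t²/3 (l(t) = (t + t)*(t - t/6) = (2*t)*(5*t/6) = 5*t²/3)
l(d(-3))*(-204) = (5*((5 - 3)/(-8 - 3))²/3)*(-204) = (5*(2/(-11))²/3)*(-204) = (5*(-1/11*2)²/3)*(-204) = (5*(-2/11)²/3)*(-204) = ((5/3)*(4/121))*(-204) = (20/363)*(-204) = -1360/121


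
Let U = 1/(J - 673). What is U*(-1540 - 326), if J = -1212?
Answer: 1866/1885 ≈ 0.98992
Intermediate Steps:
U = -1/1885 (U = 1/(-1212 - 673) = 1/(-1885) = -1/1885 ≈ -0.00053050)
U*(-1540 - 326) = -(-1540 - 326)/1885 = -1/1885*(-1866) = 1866/1885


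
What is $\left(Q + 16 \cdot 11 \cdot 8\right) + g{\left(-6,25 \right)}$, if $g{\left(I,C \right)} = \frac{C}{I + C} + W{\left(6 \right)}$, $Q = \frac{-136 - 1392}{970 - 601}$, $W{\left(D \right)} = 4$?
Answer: $\frac{9879725}{7011} \approx 1409.2$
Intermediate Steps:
$Q = - \frac{1528}{369} \approx -4.1409$
$g{\left(I,C \right)} = 4 + \frac{C}{C + I}$ ($g{\left(I,C \right)} = \frac{C}{I + C} + 4 = \frac{C}{C + I} + 4 = 4 + \frac{C}{C + I}$)
$\left(Q + 16 \cdot 11 \cdot 8\right) + g{\left(-6,25 \right)} = \left(- \frac{1528}{369} + 16 \cdot 11 \cdot 8\right) + \frac{4 \left(-6\right) + 5 \cdot 25}{25 - 6} = \left(- \frac{1528}{369} + 176 \cdot 8\right) + \frac{-24 + 125}{19} = \left(- \frac{1528}{369} + 1408\right) + \frac{1}{19} \cdot 101 = \frac{518024}{369} + \frac{101}{19} = \frac{9879725}{7011}$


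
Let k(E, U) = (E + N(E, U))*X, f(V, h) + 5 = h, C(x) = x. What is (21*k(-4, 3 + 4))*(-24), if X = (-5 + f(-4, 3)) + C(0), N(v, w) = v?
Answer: -28224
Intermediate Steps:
f(V, h) = -5 + h
X = -7 (X = (-5 + (-5 + 3)) + 0 = (-5 - 2) + 0 = -7 + 0 = -7)
k(E, U) = -14*E (k(E, U) = (E + E)*(-7) = (2*E)*(-7) = -14*E)
(21*k(-4, 3 + 4))*(-24) = (21*(-14*(-4)))*(-24) = (21*56)*(-24) = 1176*(-24) = -28224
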